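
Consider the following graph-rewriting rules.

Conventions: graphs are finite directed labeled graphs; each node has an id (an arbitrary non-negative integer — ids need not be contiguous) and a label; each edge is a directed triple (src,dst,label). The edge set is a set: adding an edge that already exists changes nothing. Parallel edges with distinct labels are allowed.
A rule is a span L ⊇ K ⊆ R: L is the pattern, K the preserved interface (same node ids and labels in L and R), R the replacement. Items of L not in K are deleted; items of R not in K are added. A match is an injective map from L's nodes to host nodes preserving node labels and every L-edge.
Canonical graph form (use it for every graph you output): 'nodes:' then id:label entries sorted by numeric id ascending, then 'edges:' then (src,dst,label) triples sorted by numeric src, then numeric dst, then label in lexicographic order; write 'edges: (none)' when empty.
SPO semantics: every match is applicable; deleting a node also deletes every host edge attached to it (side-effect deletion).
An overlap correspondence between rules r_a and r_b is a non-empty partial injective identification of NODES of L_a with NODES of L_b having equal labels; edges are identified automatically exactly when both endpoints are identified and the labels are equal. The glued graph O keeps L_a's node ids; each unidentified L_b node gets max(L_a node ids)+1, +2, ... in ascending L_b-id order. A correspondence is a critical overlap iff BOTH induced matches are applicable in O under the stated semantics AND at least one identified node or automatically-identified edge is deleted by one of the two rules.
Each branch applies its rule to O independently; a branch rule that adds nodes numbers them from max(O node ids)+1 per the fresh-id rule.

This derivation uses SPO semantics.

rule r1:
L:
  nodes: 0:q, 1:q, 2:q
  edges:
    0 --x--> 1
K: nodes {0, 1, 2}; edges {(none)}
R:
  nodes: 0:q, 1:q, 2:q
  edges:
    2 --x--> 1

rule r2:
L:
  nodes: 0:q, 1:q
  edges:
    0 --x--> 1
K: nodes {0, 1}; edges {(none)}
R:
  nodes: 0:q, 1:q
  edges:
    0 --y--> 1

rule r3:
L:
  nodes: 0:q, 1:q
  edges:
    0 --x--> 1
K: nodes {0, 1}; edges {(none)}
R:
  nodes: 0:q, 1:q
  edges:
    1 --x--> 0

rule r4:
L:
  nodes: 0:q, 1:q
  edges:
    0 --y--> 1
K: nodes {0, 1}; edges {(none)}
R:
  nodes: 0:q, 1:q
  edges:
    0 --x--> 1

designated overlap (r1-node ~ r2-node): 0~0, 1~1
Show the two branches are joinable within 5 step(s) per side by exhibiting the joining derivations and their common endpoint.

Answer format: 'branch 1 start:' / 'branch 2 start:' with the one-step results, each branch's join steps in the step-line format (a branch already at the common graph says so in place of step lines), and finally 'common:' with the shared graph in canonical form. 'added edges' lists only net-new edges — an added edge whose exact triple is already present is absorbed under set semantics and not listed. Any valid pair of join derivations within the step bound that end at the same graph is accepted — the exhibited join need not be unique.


branch 1 start:
nodes: 0:q, 1:q, 2:q
edges: (2,1,x)
branch 2 start:
nodes: 0:q, 1:q, 2:q
edges: (0,1,y)
branch 1 step 1: rule r1; match: 0->2, 1->1, 2->0; deleted nodes (none); deleted edges (2,1,x); added nodes (none); added edges (0,1,x); result: nodes: 0:q, 1:q, 2:q edges: (0,1,x)
branch 2 step 1: rule r4; match: 0->0, 1->1; deleted nodes (none); deleted edges (0,1,y); added nodes (none); added edges (0,1,x); result: nodes: 0:q, 1:q, 2:q edges: (0,1,x)
common:
nodes: 0:q, 1:q, 2:q
edges: (0,1,x)


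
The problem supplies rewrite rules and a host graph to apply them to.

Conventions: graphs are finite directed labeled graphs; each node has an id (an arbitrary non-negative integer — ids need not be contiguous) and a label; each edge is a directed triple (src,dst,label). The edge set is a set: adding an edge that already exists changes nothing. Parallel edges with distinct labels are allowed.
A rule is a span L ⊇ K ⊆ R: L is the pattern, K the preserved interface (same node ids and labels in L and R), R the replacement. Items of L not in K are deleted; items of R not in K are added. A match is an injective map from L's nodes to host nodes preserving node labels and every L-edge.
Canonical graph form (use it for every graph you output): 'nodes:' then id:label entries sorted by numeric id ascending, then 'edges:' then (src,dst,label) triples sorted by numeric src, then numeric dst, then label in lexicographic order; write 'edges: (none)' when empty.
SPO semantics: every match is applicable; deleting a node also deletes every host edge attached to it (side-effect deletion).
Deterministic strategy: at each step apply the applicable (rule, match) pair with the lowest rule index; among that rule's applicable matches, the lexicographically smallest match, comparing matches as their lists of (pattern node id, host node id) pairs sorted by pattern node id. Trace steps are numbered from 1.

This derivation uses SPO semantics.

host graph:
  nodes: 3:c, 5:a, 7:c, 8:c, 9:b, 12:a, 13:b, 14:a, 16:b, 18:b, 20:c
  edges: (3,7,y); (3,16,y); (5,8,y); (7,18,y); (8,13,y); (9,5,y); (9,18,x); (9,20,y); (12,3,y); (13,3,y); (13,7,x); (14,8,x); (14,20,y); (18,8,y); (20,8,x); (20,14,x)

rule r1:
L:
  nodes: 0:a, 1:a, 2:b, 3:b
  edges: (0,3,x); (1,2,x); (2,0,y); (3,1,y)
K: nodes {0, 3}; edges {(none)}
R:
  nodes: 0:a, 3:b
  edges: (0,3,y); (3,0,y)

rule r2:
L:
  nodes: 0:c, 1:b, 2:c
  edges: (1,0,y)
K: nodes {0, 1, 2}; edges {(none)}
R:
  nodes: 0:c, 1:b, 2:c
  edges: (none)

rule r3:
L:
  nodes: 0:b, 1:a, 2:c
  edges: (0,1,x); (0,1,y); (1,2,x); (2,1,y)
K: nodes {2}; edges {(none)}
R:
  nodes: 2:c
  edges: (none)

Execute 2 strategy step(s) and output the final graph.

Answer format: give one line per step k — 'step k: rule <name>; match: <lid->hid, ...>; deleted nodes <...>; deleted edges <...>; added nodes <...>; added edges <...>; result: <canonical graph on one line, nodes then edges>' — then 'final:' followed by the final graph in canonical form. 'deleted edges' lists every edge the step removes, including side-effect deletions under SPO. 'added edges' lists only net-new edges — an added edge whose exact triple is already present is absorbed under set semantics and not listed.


step 1: rule r2; match: 0->3, 1->13, 2->7; deleted nodes (none); deleted edges (13,3,y); added nodes (none); added edges (none); result: nodes: 3:c, 5:a, 7:c, 8:c, 9:b, 12:a, 13:b, 14:a, 16:b, 18:b, 20:c edges: (3,7,y); (3,16,y); (5,8,y); (7,18,y); (8,13,y); (9,5,y); (9,18,x); (9,20,y); (12,3,y); (13,7,x); (14,8,x); (14,20,y); (18,8,y); (20,8,x); (20,14,x)
step 2: rule r2; match: 0->8, 1->18, 2->3; deleted nodes (none); deleted edges (18,8,y); added nodes (none); added edges (none); result: nodes: 3:c, 5:a, 7:c, 8:c, 9:b, 12:a, 13:b, 14:a, 16:b, 18:b, 20:c edges: (3,7,y); (3,16,y); (5,8,y); (7,18,y); (8,13,y); (9,5,y); (9,18,x); (9,20,y); (12,3,y); (13,7,x); (14,8,x); (14,20,y); (20,8,x); (20,14,x)
final:
nodes: 3:c, 5:a, 7:c, 8:c, 9:b, 12:a, 13:b, 14:a, 16:b, 18:b, 20:c
edges: (3,7,y); (3,16,y); (5,8,y); (7,18,y); (8,13,y); (9,5,y); (9,18,x); (9,20,y); (12,3,y); (13,7,x); (14,8,x); (14,20,y); (20,8,x); (20,14,x)


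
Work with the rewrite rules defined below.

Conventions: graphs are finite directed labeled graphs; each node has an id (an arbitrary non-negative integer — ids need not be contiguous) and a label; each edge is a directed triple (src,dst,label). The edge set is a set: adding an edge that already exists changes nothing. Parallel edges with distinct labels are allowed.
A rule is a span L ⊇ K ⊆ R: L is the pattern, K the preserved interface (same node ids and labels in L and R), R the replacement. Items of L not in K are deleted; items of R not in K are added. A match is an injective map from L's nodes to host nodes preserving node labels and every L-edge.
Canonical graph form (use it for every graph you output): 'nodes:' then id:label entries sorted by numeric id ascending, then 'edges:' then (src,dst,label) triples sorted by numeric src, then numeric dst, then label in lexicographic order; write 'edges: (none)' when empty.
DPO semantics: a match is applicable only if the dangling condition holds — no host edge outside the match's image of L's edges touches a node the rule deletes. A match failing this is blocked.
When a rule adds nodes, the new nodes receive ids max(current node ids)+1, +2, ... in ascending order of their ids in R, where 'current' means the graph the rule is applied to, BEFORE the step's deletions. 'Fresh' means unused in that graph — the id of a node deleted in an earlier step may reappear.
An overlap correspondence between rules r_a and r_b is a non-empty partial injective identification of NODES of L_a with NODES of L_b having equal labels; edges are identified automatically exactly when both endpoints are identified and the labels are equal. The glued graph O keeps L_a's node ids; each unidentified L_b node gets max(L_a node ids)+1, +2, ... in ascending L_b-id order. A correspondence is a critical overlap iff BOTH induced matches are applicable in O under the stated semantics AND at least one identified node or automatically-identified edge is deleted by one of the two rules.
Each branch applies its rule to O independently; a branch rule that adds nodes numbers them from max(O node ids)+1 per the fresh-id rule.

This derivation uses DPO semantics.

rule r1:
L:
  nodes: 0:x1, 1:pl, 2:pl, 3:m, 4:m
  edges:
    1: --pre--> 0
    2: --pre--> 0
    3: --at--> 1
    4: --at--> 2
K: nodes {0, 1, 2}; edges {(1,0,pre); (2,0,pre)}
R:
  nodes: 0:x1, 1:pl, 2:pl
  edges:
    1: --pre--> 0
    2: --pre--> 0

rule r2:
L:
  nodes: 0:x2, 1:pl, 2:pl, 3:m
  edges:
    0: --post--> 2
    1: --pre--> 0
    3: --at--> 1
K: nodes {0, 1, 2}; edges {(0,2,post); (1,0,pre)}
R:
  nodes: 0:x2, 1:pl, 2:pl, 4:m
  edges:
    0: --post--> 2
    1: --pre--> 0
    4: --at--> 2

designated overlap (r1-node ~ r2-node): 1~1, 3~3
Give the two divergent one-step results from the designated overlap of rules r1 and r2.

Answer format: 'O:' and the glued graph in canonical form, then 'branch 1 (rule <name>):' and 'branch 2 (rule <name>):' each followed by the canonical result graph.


O:
nodes: 0:x1, 1:pl, 2:pl, 3:m, 4:m, 5:x2, 6:pl
edges: (1,0,pre); (1,5,pre); (2,0,pre); (3,1,at); (4,2,at); (5,6,post)
branch 1 (rule r1):
nodes: 0:x1, 1:pl, 2:pl, 5:x2, 6:pl
edges: (1,0,pre); (1,5,pre); (2,0,pre); (5,6,post)
branch 2 (rule r2):
nodes: 0:x1, 1:pl, 2:pl, 4:m, 5:x2, 6:pl, 7:m
edges: (1,0,pre); (1,5,pre); (2,0,pre); (4,2,at); (5,6,post); (7,6,at)


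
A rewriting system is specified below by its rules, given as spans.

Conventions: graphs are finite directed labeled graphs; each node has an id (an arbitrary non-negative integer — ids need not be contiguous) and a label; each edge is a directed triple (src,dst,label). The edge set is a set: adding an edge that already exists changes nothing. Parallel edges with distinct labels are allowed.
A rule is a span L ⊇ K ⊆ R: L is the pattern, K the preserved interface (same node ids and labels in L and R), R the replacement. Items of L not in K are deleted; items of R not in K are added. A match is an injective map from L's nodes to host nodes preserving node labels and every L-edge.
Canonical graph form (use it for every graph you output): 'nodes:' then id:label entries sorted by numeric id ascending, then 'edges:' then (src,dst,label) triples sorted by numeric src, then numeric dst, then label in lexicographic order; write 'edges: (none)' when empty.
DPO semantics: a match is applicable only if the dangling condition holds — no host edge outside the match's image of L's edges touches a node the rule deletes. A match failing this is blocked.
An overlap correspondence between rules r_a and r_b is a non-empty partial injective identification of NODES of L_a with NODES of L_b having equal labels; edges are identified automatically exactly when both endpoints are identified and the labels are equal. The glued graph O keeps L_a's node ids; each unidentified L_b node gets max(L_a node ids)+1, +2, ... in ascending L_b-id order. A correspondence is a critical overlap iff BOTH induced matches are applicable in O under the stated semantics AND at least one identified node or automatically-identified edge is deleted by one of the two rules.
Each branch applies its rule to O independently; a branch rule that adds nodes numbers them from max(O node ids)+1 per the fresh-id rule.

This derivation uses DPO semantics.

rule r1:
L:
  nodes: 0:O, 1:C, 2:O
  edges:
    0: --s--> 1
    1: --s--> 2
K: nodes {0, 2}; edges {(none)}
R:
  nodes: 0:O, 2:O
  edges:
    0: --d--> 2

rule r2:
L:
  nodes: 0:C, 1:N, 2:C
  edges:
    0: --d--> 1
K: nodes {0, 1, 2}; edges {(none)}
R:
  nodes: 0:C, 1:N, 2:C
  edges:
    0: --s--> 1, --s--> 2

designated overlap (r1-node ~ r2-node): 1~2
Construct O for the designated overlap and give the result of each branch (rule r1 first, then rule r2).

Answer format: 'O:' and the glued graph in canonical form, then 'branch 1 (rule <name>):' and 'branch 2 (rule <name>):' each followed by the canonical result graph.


O:
nodes: 0:O, 1:C, 2:O, 3:C, 4:N
edges: (0,1,s); (1,2,s); (3,4,d)
branch 1 (rule r1):
nodes: 0:O, 2:O, 3:C, 4:N
edges: (0,2,d); (3,4,d)
branch 2 (rule r2):
nodes: 0:O, 1:C, 2:O, 3:C, 4:N
edges: (0,1,s); (1,2,s); (3,1,s); (3,4,s)


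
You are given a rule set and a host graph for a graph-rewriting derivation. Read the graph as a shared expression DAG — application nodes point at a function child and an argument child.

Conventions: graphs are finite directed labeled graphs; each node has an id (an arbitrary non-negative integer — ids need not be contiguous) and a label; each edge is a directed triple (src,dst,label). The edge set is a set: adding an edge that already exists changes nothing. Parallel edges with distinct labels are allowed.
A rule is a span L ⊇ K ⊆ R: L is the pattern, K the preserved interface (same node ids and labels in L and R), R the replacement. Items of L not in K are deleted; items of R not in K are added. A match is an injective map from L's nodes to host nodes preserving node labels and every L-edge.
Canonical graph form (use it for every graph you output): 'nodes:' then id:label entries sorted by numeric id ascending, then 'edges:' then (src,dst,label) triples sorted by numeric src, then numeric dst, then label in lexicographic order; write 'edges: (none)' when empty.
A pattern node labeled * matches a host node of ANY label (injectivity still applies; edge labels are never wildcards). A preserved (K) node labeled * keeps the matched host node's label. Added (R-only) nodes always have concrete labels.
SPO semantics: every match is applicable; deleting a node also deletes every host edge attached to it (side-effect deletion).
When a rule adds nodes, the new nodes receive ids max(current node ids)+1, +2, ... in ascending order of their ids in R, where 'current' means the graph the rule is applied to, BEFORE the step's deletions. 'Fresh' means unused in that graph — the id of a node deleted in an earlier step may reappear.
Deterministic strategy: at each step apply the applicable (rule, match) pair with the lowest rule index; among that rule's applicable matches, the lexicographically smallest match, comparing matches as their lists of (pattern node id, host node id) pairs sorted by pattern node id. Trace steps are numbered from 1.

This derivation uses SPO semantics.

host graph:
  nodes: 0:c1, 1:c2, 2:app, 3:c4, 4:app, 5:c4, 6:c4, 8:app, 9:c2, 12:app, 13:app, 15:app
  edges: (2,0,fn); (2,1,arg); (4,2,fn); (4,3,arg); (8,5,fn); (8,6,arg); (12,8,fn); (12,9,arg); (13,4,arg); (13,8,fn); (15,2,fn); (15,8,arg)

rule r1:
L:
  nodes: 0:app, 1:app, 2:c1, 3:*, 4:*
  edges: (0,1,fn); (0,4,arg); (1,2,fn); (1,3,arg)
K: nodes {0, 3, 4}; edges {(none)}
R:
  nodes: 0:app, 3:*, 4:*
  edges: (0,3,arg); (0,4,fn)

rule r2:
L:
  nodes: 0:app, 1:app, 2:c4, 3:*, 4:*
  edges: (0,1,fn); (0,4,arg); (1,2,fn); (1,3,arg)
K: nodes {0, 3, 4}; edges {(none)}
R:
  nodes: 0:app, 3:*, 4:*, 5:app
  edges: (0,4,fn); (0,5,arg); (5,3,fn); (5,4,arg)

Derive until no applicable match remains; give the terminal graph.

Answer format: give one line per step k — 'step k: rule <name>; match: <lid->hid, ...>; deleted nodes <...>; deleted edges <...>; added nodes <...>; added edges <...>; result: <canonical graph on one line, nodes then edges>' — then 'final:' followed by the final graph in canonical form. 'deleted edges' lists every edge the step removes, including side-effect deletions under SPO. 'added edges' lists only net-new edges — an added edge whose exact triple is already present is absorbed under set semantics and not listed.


step 1: rule r1; match: 0->4, 1->2, 2->0, 3->1, 4->3; deleted nodes 0, 2; deleted edges (2,0,fn); (2,1,arg); (4,2,fn); (4,3,arg); (15,2,fn); added nodes (none); added edges (4,1,arg); (4,3,fn); result: nodes: 1:c2, 3:c4, 4:app, 5:c4, 6:c4, 8:app, 9:c2, 12:app, 13:app, 15:app edges: (4,1,arg); (4,3,fn); (8,5,fn); (8,6,arg); (12,8,fn); (12,9,arg); (13,4,arg); (13,8,fn); (15,8,arg)
step 2: rule r2; match: 0->12, 1->8, 2->5, 3->6, 4->9; deleted nodes 5, 8; deleted edges (8,5,fn); (8,6,arg); (12,8,fn); (12,9,arg); (13,8,fn); (15,8,arg); added nodes 16; added edges (12,9,fn); (12,16,arg); (16,6,fn); (16,9,arg); result: nodes: 1:c2, 3:c4, 4:app, 6:c4, 9:c2, 12:app, 13:app, 15:app, 16:app edges: (4,1,arg); (4,3,fn); (12,9,fn); (12,16,arg); (13,4,arg); (16,6,fn); (16,9,arg)
final:
nodes: 1:c2, 3:c4, 4:app, 6:c4, 9:c2, 12:app, 13:app, 15:app, 16:app
edges: (4,1,arg); (4,3,fn); (12,9,fn); (12,16,arg); (13,4,arg); (16,6,fn); (16,9,arg)


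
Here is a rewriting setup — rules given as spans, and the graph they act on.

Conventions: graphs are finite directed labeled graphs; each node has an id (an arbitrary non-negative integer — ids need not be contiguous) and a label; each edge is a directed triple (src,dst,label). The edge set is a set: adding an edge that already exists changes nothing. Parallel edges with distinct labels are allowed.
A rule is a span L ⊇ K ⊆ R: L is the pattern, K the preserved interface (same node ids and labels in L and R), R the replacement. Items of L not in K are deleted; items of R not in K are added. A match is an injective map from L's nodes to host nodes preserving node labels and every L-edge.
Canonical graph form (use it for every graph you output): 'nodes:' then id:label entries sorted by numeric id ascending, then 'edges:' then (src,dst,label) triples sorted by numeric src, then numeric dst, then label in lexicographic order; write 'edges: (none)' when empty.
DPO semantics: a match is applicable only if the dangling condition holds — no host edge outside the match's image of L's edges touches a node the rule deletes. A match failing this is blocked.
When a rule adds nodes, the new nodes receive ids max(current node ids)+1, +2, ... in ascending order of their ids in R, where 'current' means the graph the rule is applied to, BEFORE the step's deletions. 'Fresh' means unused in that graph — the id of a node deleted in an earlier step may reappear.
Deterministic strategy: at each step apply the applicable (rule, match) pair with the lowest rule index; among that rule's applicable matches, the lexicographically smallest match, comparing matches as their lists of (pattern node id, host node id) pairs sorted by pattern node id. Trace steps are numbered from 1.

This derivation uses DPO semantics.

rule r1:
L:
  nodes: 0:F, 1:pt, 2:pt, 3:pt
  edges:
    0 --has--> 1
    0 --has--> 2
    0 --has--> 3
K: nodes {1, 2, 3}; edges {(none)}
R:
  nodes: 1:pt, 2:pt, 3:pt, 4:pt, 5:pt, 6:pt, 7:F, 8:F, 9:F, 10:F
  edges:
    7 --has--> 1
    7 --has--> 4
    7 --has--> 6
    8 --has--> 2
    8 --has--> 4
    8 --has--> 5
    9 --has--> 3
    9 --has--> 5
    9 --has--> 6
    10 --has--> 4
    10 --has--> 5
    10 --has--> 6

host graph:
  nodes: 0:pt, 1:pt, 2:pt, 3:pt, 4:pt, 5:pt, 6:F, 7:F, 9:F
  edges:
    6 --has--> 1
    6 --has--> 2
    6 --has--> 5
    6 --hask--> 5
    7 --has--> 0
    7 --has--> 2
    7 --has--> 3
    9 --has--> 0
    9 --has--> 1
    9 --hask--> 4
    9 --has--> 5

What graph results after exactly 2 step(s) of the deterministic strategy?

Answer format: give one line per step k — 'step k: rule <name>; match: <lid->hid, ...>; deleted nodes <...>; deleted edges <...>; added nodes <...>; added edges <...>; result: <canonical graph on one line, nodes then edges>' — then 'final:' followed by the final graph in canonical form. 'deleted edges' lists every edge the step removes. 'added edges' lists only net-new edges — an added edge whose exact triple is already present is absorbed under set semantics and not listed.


step 1: rule r1; match: 0->7, 1->0, 2->2, 3->3; deleted nodes 7; deleted edges (7,0,has); (7,2,has); (7,3,has); added nodes 10, 11, 12, 13, 14, 15, 16; added edges (13,0,has); (13,10,has); (13,12,has); (14,2,has); (14,10,has); (14,11,has); (15,3,has); (15,11,has); (15,12,has); (16,10,has); (16,11,has); (16,12,has); result: nodes: 0:pt, 1:pt, 2:pt, 3:pt, 4:pt, 5:pt, 6:F, 9:F, 10:pt, 11:pt, 12:pt, 13:F, 14:F, 15:F, 16:F edges: (6,1,has); (6,2,has); (6,5,has); (6,5,hask); (9,0,has); (9,1,has); (9,4,hask); (9,5,has); (13,0,has); (13,10,has); (13,12,has); (14,2,has); (14,10,has); (14,11,has); (15,3,has); (15,11,has); (15,12,has); (16,10,has); (16,11,has); (16,12,has)
step 2: rule r1; match: 0->13, 1->0, 2->10, 3->12; deleted nodes 13; deleted edges (13,0,has); (13,10,has); (13,12,has); added nodes 17, 18, 19, 20, 21, 22, 23; added edges (20,0,has); (20,17,has); (20,19,has); (21,10,has); (21,17,has); (21,18,has); (22,12,has); (22,18,has); (22,19,has); (23,17,has); (23,18,has); (23,19,has); result: nodes: 0:pt, 1:pt, 2:pt, 3:pt, 4:pt, 5:pt, 6:F, 9:F, 10:pt, 11:pt, 12:pt, 14:F, 15:F, 16:F, 17:pt, 18:pt, 19:pt, 20:F, 21:F, 22:F, 23:F edges: (6,1,has); (6,2,has); (6,5,has); (6,5,hask); (9,0,has); (9,1,has); (9,4,hask); (9,5,has); (14,2,has); (14,10,has); (14,11,has); (15,3,has); (15,11,has); (15,12,has); (16,10,has); (16,11,has); (16,12,has); (20,0,has); (20,17,has); (20,19,has); (21,10,has); (21,17,has); (21,18,has); (22,12,has); (22,18,has); (22,19,has); (23,17,has); (23,18,has); (23,19,has)
final:
nodes: 0:pt, 1:pt, 2:pt, 3:pt, 4:pt, 5:pt, 6:F, 9:F, 10:pt, 11:pt, 12:pt, 14:F, 15:F, 16:F, 17:pt, 18:pt, 19:pt, 20:F, 21:F, 22:F, 23:F
edges: (6,1,has); (6,2,has); (6,5,has); (6,5,hask); (9,0,has); (9,1,has); (9,4,hask); (9,5,has); (14,2,has); (14,10,has); (14,11,has); (15,3,has); (15,11,has); (15,12,has); (16,10,has); (16,11,has); (16,12,has); (20,0,has); (20,17,has); (20,19,has); (21,10,has); (21,17,has); (21,18,has); (22,12,has); (22,18,has); (22,19,has); (23,17,has); (23,18,has); (23,19,has)


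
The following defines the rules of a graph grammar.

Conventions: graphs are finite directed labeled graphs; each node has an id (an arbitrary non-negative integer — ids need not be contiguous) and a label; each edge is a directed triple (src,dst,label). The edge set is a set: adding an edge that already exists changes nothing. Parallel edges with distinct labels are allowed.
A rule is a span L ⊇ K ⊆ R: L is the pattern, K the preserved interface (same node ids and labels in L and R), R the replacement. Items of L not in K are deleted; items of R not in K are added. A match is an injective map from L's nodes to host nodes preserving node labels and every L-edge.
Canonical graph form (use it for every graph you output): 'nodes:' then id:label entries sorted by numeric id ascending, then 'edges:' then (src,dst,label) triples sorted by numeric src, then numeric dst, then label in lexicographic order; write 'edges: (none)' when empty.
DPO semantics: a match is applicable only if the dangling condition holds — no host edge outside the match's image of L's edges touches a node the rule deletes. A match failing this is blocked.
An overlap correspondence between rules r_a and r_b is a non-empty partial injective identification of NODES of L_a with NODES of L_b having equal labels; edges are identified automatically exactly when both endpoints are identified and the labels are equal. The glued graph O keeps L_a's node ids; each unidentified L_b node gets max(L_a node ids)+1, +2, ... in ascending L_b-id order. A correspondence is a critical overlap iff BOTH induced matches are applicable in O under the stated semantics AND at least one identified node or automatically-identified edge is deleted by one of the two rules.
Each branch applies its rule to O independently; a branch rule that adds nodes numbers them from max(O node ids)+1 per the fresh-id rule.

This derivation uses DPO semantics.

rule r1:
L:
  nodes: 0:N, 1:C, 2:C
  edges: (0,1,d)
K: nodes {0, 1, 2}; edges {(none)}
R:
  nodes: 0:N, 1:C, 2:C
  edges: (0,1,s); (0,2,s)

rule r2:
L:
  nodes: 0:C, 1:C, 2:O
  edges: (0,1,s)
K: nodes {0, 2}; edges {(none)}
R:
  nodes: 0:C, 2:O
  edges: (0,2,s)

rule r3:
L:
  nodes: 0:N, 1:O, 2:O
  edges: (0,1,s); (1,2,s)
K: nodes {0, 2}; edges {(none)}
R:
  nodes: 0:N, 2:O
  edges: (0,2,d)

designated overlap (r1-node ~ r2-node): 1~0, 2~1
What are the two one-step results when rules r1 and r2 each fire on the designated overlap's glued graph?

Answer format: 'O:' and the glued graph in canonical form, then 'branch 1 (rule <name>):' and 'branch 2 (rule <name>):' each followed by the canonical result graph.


O:
nodes: 0:N, 1:C, 2:C, 3:O
edges: (0,1,d); (1,2,s)
branch 1 (rule r1):
nodes: 0:N, 1:C, 2:C, 3:O
edges: (0,1,s); (0,2,s); (1,2,s)
branch 2 (rule r2):
nodes: 0:N, 1:C, 3:O
edges: (0,1,d); (1,3,s)


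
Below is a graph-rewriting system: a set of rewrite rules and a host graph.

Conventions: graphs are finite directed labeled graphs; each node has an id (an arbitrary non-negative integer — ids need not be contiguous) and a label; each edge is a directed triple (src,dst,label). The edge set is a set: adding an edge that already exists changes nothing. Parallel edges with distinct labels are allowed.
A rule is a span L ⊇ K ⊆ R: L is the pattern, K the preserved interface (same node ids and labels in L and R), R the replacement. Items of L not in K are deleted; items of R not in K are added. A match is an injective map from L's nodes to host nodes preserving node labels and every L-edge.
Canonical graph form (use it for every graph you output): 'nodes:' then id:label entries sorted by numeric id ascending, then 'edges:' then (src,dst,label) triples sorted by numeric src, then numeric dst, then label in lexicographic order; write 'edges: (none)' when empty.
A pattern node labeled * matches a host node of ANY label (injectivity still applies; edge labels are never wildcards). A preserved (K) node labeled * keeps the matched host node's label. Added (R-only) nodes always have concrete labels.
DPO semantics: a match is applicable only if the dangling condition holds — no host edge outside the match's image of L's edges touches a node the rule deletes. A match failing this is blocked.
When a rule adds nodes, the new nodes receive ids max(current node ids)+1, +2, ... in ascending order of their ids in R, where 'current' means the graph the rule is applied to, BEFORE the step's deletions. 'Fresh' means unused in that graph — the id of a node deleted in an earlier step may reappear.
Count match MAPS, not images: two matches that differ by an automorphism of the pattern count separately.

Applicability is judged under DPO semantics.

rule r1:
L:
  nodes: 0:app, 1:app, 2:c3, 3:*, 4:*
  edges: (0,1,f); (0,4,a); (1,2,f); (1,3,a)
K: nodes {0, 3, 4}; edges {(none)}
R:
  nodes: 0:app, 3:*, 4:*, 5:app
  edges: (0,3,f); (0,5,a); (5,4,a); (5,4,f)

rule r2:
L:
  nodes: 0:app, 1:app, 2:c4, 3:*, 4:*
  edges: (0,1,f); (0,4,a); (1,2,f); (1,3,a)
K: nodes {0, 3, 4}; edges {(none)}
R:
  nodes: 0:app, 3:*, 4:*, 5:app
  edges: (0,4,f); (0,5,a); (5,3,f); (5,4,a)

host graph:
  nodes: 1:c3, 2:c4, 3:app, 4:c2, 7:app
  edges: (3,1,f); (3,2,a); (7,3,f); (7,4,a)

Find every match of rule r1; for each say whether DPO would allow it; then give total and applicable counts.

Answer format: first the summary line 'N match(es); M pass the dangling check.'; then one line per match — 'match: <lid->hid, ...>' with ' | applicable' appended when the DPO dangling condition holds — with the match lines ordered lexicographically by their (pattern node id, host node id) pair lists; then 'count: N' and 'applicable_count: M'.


1 match(es); 1 pass the dangling check.
match: 0->7, 1->3, 2->1, 3->2, 4->4 | applicable
count: 1
applicable_count: 1


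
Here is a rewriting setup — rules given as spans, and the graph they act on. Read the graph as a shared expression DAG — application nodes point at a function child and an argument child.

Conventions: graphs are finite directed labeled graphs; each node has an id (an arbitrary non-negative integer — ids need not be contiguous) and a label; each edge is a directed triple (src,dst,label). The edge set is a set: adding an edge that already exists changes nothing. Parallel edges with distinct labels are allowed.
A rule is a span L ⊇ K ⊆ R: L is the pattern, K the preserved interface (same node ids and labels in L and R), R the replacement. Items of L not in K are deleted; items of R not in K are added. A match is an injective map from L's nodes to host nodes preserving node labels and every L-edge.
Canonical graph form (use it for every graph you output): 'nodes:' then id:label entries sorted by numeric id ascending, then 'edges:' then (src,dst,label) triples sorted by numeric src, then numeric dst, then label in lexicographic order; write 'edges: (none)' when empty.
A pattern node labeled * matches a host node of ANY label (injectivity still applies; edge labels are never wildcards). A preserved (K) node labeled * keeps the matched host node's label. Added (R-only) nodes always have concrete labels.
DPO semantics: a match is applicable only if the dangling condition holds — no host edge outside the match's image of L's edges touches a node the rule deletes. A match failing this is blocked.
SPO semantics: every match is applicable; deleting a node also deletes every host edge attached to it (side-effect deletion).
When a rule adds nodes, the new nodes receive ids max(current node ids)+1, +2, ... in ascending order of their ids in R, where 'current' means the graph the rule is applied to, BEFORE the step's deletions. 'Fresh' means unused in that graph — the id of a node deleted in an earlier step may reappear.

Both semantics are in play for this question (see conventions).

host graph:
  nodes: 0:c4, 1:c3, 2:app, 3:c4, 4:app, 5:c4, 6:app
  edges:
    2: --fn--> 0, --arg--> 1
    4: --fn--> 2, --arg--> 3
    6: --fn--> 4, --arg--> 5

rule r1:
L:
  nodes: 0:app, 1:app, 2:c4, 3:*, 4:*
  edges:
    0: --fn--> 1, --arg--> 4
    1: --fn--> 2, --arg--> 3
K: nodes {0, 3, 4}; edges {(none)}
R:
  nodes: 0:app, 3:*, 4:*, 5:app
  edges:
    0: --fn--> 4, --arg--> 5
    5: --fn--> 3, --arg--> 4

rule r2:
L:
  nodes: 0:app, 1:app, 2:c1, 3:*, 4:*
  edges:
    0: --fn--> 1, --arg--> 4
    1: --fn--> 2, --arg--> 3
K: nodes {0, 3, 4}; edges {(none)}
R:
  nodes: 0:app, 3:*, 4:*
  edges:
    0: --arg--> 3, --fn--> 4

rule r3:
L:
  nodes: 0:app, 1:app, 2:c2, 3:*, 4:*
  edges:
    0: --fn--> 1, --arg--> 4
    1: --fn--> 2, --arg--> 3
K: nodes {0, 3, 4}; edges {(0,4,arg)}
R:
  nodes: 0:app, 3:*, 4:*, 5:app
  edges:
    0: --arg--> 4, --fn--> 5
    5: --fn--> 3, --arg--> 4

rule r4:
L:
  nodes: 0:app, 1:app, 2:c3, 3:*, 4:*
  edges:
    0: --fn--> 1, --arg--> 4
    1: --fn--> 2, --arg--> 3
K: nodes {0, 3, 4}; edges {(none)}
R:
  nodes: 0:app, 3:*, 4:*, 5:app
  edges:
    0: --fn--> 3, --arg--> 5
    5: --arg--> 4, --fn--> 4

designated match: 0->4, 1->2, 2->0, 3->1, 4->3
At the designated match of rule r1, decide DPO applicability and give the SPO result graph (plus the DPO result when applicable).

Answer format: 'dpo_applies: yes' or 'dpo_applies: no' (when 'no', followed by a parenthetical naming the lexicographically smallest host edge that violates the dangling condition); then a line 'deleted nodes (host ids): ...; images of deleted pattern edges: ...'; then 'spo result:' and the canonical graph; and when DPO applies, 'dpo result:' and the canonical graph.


dpo_applies: yes
deleted nodes (host ids): 0, 2; images of deleted pattern edges: (2,0,fn); (2,1,arg); (4,2,fn); (4,3,arg)
spo result:
nodes: 1:c3, 3:c4, 4:app, 5:c4, 6:app, 7:app
edges: (4,3,fn); (4,7,arg); (6,4,fn); (6,5,arg); (7,1,fn); (7,3,arg)
dpo result:
nodes: 1:c3, 3:c4, 4:app, 5:c4, 6:app, 7:app
edges: (4,3,fn); (4,7,arg); (6,4,fn); (6,5,arg); (7,1,fn); (7,3,arg)


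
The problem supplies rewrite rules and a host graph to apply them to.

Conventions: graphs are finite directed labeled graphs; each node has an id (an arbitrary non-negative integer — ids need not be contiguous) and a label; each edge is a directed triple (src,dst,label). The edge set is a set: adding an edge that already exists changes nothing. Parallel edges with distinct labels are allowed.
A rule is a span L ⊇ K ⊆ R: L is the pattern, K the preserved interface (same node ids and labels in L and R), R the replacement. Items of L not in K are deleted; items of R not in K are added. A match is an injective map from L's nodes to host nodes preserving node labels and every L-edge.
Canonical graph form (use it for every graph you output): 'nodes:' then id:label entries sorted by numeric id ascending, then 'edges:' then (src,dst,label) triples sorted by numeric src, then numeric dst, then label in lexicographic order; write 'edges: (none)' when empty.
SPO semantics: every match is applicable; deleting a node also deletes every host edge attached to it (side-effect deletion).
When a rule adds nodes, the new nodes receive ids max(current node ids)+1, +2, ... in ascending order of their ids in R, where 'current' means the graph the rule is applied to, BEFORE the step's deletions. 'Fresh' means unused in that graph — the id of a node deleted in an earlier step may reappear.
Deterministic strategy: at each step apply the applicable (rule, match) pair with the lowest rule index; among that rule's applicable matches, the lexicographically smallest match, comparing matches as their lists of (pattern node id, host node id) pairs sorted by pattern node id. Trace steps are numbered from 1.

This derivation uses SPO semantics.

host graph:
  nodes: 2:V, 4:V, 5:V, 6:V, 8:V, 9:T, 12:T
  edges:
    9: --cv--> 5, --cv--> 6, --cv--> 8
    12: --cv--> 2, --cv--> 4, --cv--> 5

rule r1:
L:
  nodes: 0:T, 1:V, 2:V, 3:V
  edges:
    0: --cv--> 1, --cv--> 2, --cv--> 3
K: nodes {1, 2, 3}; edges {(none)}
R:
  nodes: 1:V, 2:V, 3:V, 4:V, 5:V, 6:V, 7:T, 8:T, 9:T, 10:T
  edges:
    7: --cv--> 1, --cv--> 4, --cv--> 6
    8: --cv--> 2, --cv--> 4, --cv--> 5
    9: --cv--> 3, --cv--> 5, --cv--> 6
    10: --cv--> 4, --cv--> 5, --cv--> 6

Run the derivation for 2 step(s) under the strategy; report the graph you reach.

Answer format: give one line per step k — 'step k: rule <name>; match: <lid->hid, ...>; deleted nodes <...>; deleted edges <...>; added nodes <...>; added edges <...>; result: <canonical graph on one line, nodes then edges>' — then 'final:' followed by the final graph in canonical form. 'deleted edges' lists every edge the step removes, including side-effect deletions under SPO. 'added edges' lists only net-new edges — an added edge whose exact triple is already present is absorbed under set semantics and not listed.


step 1: rule r1; match: 0->9, 1->5, 2->6, 3->8; deleted nodes 9; deleted edges (9,5,cv); (9,6,cv); (9,8,cv); added nodes 13, 14, 15, 16, 17, 18, 19; added edges (16,5,cv); (16,13,cv); (16,15,cv); (17,6,cv); (17,13,cv); (17,14,cv); (18,8,cv); (18,14,cv); (18,15,cv); (19,13,cv); (19,14,cv); (19,15,cv); result: nodes: 2:V, 4:V, 5:V, 6:V, 8:V, 12:T, 13:V, 14:V, 15:V, 16:T, 17:T, 18:T, 19:T edges: (12,2,cv); (12,4,cv); (12,5,cv); (16,5,cv); (16,13,cv); (16,15,cv); (17,6,cv); (17,13,cv); (17,14,cv); (18,8,cv); (18,14,cv); (18,15,cv); (19,13,cv); (19,14,cv); (19,15,cv)
step 2: rule r1; match: 0->12, 1->2, 2->4, 3->5; deleted nodes 12; deleted edges (12,2,cv); (12,4,cv); (12,5,cv); added nodes 20, 21, 22, 23, 24, 25, 26; added edges (23,2,cv); (23,20,cv); (23,22,cv); (24,4,cv); (24,20,cv); (24,21,cv); (25,5,cv); (25,21,cv); (25,22,cv); (26,20,cv); (26,21,cv); (26,22,cv); result: nodes: 2:V, 4:V, 5:V, 6:V, 8:V, 13:V, 14:V, 15:V, 16:T, 17:T, 18:T, 19:T, 20:V, 21:V, 22:V, 23:T, 24:T, 25:T, 26:T edges: (16,5,cv); (16,13,cv); (16,15,cv); (17,6,cv); (17,13,cv); (17,14,cv); (18,8,cv); (18,14,cv); (18,15,cv); (19,13,cv); (19,14,cv); (19,15,cv); (23,2,cv); (23,20,cv); (23,22,cv); (24,4,cv); (24,20,cv); (24,21,cv); (25,5,cv); (25,21,cv); (25,22,cv); (26,20,cv); (26,21,cv); (26,22,cv)
final:
nodes: 2:V, 4:V, 5:V, 6:V, 8:V, 13:V, 14:V, 15:V, 16:T, 17:T, 18:T, 19:T, 20:V, 21:V, 22:V, 23:T, 24:T, 25:T, 26:T
edges: (16,5,cv); (16,13,cv); (16,15,cv); (17,6,cv); (17,13,cv); (17,14,cv); (18,8,cv); (18,14,cv); (18,15,cv); (19,13,cv); (19,14,cv); (19,15,cv); (23,2,cv); (23,20,cv); (23,22,cv); (24,4,cv); (24,20,cv); (24,21,cv); (25,5,cv); (25,21,cv); (25,22,cv); (26,20,cv); (26,21,cv); (26,22,cv)


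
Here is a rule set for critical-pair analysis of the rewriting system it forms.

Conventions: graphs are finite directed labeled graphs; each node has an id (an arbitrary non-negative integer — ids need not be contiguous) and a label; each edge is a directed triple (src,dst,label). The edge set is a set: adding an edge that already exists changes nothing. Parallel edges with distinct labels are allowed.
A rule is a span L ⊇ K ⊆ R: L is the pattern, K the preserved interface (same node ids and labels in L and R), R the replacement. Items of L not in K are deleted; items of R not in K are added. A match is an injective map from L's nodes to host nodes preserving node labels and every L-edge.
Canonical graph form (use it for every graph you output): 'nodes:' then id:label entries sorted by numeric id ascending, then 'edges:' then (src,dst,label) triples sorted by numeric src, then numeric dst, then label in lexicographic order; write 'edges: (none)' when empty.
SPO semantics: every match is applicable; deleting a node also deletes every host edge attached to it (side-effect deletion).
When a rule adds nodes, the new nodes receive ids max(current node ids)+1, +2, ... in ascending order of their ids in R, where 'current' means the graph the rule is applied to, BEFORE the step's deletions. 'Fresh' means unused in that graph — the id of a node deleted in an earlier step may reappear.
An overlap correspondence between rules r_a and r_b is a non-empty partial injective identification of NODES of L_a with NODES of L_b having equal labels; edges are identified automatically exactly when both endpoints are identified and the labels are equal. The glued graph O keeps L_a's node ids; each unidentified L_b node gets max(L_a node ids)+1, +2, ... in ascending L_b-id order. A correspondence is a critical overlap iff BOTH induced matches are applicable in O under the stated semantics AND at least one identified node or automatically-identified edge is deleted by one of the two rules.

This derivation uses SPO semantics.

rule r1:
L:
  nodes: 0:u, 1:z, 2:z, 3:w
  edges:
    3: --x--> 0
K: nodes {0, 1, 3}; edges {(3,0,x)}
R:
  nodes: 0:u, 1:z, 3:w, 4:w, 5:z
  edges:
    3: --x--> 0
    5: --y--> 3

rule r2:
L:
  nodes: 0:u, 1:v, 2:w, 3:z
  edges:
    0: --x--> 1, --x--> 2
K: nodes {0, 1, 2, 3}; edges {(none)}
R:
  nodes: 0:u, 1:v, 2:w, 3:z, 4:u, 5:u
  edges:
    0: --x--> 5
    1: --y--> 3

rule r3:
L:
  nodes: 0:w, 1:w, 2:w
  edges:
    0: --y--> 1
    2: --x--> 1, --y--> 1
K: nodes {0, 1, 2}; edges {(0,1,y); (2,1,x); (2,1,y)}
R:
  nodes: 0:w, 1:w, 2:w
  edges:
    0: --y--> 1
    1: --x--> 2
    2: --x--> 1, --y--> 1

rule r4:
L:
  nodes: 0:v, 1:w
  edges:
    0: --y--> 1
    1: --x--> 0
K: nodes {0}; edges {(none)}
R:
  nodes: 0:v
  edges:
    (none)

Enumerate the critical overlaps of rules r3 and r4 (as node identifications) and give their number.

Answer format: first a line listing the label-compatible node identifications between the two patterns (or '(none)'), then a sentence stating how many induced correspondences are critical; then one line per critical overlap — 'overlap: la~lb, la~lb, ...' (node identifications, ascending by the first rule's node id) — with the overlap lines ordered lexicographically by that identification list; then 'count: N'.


label-compatible node identifications between L(r3) and L(r4): 0~1, 1~1, 2~1
3 of the induced correspondences are critical overlaps of r3 and r4.
overlap: 0~1
overlap: 1~1
overlap: 2~1
count: 3
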